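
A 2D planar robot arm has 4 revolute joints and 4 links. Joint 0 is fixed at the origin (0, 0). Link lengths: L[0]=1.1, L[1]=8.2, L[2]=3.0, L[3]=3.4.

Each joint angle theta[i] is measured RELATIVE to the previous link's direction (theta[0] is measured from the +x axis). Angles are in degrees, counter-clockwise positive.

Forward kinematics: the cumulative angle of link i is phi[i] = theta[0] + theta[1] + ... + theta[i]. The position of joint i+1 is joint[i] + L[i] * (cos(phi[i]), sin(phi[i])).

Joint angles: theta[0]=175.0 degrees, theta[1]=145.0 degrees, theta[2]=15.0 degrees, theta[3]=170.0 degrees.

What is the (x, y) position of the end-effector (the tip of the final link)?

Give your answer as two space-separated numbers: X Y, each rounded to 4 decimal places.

joint[0] = (0.0000, 0.0000)  (base)
link 0: phi[0] = 175 = 175 deg
  cos(175 deg) = -0.9962, sin(175 deg) = 0.0872
  joint[1] = (0.0000, 0.0000) + 1.1 * (-0.9962, 0.0872) = (0.0000 + -1.0958, 0.0000 + 0.0959) = (-1.0958, 0.0959)
link 1: phi[1] = 175 + 145 = 320 deg
  cos(320 deg) = 0.7660, sin(320 deg) = -0.6428
  joint[2] = (-1.0958, 0.0959) + 8.2 * (0.7660, -0.6428) = (-1.0958 + 6.2816, 0.0959 + -5.2709) = (5.1858, -5.1750)
link 2: phi[2] = 175 + 145 + 15 = 335 deg
  cos(335 deg) = 0.9063, sin(335 deg) = -0.4226
  joint[3] = (5.1858, -5.1750) + 3 * (0.9063, -0.4226) = (5.1858 + 2.7189, -5.1750 + -1.2679) = (7.9047, -6.4428)
link 3: phi[3] = 175 + 145 + 15 + 170 = 505 deg
  cos(505 deg) = -0.8192, sin(505 deg) = 0.5736
  joint[4] = (7.9047, -6.4428) + 3.4 * (-0.8192, 0.5736) = (7.9047 + -2.7851, -6.4428 + 1.9502) = (5.1196, -4.4927)
End effector: (5.1196, -4.4927)

Answer: 5.1196 -4.4927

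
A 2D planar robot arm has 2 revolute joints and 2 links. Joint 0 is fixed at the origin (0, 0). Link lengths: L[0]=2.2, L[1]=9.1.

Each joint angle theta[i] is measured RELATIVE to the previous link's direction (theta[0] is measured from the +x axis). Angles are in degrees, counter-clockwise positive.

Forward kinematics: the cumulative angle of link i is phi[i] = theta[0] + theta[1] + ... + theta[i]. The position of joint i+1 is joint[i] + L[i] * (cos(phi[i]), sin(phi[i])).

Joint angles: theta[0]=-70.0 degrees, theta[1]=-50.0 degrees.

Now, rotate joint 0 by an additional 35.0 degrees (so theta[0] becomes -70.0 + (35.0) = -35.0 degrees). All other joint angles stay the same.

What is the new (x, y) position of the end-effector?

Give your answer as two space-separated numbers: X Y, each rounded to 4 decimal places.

joint[0] = (0.0000, 0.0000)  (base)
link 0: phi[0] = -35 = -35 deg
  cos(-35 deg) = 0.8192, sin(-35 deg) = -0.5736
  joint[1] = (0.0000, 0.0000) + 2.2 * (0.8192, -0.5736) = (0.0000 + 1.8021, 0.0000 + -1.2619) = (1.8021, -1.2619)
link 1: phi[1] = -35 + -50 = -85 deg
  cos(-85 deg) = 0.0872, sin(-85 deg) = -0.9962
  joint[2] = (1.8021, -1.2619) + 9.1 * (0.0872, -0.9962) = (1.8021 + 0.7931, -1.2619 + -9.0654) = (2.5953, -10.3272)
End effector: (2.5953, -10.3272)

Answer: 2.5953 -10.3272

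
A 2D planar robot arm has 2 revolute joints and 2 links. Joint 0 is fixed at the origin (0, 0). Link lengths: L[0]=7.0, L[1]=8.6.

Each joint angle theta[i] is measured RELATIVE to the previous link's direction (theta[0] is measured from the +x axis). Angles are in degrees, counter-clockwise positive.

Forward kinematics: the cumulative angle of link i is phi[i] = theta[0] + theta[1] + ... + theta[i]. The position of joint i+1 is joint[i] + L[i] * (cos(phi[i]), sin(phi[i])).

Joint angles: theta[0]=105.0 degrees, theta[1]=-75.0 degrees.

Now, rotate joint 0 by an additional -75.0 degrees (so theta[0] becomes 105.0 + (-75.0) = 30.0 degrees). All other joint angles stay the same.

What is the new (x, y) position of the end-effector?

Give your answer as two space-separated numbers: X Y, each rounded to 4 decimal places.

joint[0] = (0.0000, 0.0000)  (base)
link 0: phi[0] = 30 = 30 deg
  cos(30 deg) = 0.8660, sin(30 deg) = 0.5000
  joint[1] = (0.0000, 0.0000) + 7 * (0.8660, 0.5000) = (0.0000 + 6.0622, 0.0000 + 3.5000) = (6.0622, 3.5000)
link 1: phi[1] = 30 + -75 = -45 deg
  cos(-45 deg) = 0.7071, sin(-45 deg) = -0.7071
  joint[2] = (6.0622, 3.5000) + 8.6 * (0.7071, -0.7071) = (6.0622 + 6.0811, 3.5000 + -6.0811) = (12.1433, -2.5811)
End effector: (12.1433, -2.5811)

Answer: 12.1433 -2.5811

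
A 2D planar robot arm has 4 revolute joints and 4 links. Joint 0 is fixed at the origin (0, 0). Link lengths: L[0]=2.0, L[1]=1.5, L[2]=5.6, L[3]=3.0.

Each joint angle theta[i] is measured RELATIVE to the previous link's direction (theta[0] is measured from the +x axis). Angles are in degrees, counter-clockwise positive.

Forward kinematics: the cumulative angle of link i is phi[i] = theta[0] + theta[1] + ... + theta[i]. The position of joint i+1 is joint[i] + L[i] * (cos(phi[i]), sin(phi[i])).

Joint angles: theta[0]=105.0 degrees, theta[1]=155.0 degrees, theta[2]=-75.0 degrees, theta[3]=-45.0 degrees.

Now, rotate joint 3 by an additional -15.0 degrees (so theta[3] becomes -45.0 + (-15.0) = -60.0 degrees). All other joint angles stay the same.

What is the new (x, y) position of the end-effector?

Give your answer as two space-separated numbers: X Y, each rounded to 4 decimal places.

joint[0] = (0.0000, 0.0000)  (base)
link 0: phi[0] = 105 = 105 deg
  cos(105 deg) = -0.2588, sin(105 deg) = 0.9659
  joint[1] = (0.0000, 0.0000) + 2 * (-0.2588, 0.9659) = (0.0000 + -0.5176, 0.0000 + 1.9319) = (-0.5176, 1.9319)
link 1: phi[1] = 105 + 155 = 260 deg
  cos(260 deg) = -0.1736, sin(260 deg) = -0.9848
  joint[2] = (-0.5176, 1.9319) + 1.5 * (-0.1736, -0.9848) = (-0.5176 + -0.2605, 1.9319 + -1.4772) = (-0.7781, 0.4546)
link 2: phi[2] = 105 + 155 + -75 = 185 deg
  cos(185 deg) = -0.9962, sin(185 deg) = -0.0872
  joint[3] = (-0.7781, 0.4546) + 5.6 * (-0.9962, -0.0872) = (-0.7781 + -5.5787, 0.4546 + -0.4881) = (-6.3568, -0.0334)
link 3: phi[3] = 105 + 155 + -75 + -60 = 125 deg
  cos(125 deg) = -0.5736, sin(125 deg) = 0.8192
  joint[4] = (-6.3568, -0.0334) + 3 * (-0.5736, 0.8192) = (-6.3568 + -1.7207, -0.0334 + 2.4575) = (-8.0775, 2.4240)
End effector: (-8.0775, 2.4240)

Answer: -8.0775 2.4240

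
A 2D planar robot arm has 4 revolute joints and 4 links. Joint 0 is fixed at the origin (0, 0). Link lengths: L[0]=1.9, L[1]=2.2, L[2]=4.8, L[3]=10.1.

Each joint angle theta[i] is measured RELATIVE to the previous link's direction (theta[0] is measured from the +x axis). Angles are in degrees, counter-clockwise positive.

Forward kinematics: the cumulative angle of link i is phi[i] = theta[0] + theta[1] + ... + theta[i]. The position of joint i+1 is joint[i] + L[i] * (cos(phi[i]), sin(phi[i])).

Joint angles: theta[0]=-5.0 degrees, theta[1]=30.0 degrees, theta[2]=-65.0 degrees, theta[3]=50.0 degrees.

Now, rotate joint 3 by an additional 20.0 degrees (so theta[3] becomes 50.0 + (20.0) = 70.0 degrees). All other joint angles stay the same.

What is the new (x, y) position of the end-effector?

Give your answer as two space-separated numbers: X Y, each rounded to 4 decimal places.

joint[0] = (0.0000, 0.0000)  (base)
link 0: phi[0] = -5 = -5 deg
  cos(-5 deg) = 0.9962, sin(-5 deg) = -0.0872
  joint[1] = (0.0000, 0.0000) + 1.9 * (0.9962, -0.0872) = (0.0000 + 1.8928, 0.0000 + -0.1656) = (1.8928, -0.1656)
link 1: phi[1] = -5 + 30 = 25 deg
  cos(25 deg) = 0.9063, sin(25 deg) = 0.4226
  joint[2] = (1.8928, -0.1656) + 2.2 * (0.9063, 0.4226) = (1.8928 + 1.9939, -0.1656 + 0.9298) = (3.8866, 0.7642)
link 2: phi[2] = -5 + 30 + -65 = -40 deg
  cos(-40 deg) = 0.7660, sin(-40 deg) = -0.6428
  joint[3] = (3.8866, 0.7642) + 4.8 * (0.7660, -0.6428) = (3.8866 + 3.6770, 0.7642 + -3.0854) = (7.5637, -2.3212)
link 3: phi[3] = -5 + 30 + -65 + 70 = 30 deg
  cos(30 deg) = 0.8660, sin(30 deg) = 0.5000
  joint[4] = (7.5637, -2.3212) + 10.1 * (0.8660, 0.5000) = (7.5637 + 8.7469, -2.3212 + 5.0500) = (16.3105, 2.7288)
End effector: (16.3105, 2.7288)

Answer: 16.3105 2.7288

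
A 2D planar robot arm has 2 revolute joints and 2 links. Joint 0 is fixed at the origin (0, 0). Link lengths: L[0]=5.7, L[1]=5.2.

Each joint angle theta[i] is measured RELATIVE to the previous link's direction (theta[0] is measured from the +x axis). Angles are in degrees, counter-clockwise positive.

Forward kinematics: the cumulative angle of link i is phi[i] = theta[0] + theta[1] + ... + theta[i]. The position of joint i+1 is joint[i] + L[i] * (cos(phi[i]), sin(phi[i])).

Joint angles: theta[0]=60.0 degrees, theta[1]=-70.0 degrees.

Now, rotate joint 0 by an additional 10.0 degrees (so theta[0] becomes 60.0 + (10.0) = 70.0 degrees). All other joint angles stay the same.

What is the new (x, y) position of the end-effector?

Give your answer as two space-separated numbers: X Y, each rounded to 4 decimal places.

Answer: 7.1495 5.3562

Derivation:
joint[0] = (0.0000, 0.0000)  (base)
link 0: phi[0] = 70 = 70 deg
  cos(70 deg) = 0.3420, sin(70 deg) = 0.9397
  joint[1] = (0.0000, 0.0000) + 5.7 * (0.3420, 0.9397) = (0.0000 + 1.9495, 0.0000 + 5.3562) = (1.9495, 5.3562)
link 1: phi[1] = 70 + -70 = 0 deg
  cos(0 deg) = 1.0000, sin(0 deg) = 0.0000
  joint[2] = (1.9495, 5.3562) + 5.2 * (1.0000, 0.0000) = (1.9495 + 5.2000, 5.3562 + 0.0000) = (7.1495, 5.3562)
End effector: (7.1495, 5.3562)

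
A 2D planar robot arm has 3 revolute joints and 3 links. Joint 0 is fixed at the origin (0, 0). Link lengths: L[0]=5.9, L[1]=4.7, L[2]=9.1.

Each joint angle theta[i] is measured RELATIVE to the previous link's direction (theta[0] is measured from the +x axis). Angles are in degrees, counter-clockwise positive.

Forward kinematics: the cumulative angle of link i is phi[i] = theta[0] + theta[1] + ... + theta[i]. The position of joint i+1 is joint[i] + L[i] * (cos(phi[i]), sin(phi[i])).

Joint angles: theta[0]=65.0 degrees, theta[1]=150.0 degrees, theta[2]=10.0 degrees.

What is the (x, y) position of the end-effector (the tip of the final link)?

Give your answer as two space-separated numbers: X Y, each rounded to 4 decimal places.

joint[0] = (0.0000, 0.0000)  (base)
link 0: phi[0] = 65 = 65 deg
  cos(65 deg) = 0.4226, sin(65 deg) = 0.9063
  joint[1] = (0.0000, 0.0000) + 5.9 * (0.4226, 0.9063) = (0.0000 + 2.4934, 0.0000 + 5.3472) = (2.4934, 5.3472)
link 1: phi[1] = 65 + 150 = 215 deg
  cos(215 deg) = -0.8192, sin(215 deg) = -0.5736
  joint[2] = (2.4934, 5.3472) + 4.7 * (-0.8192, -0.5736) = (2.4934 + -3.8500, 5.3472 + -2.6958) = (-1.3566, 2.6514)
link 2: phi[2] = 65 + 150 + 10 = 225 deg
  cos(225 deg) = -0.7071, sin(225 deg) = -0.7071
  joint[3] = (-1.3566, 2.6514) + 9.1 * (-0.7071, -0.7071) = (-1.3566 + -6.4347, 2.6514 + -6.4347) = (-7.7912, -3.7833)
End effector: (-7.7912, -3.7833)

Answer: -7.7912 -3.7833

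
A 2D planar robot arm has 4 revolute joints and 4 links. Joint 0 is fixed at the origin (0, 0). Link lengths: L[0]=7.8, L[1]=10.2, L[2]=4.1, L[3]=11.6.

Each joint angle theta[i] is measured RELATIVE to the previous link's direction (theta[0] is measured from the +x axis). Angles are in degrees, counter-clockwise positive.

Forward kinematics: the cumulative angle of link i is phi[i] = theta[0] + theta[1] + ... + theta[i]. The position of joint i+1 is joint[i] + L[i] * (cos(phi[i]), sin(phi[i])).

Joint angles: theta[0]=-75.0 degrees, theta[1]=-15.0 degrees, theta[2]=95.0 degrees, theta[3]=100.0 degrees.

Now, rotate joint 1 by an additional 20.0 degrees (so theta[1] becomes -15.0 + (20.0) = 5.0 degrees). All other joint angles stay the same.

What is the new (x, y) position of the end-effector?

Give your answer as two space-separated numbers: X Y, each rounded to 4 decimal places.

Answer: 2.5698 -5.8842

Derivation:
joint[0] = (0.0000, 0.0000)  (base)
link 0: phi[0] = -75 = -75 deg
  cos(-75 deg) = 0.2588, sin(-75 deg) = -0.9659
  joint[1] = (0.0000, 0.0000) + 7.8 * (0.2588, -0.9659) = (0.0000 + 2.0188, 0.0000 + -7.5342) = (2.0188, -7.5342)
link 1: phi[1] = -75 + 5 = -70 deg
  cos(-70 deg) = 0.3420, sin(-70 deg) = -0.9397
  joint[2] = (2.0188, -7.5342) + 10.2 * (0.3420, -0.9397) = (2.0188 + 3.4886, -7.5342 + -9.5849) = (5.5074, -17.1191)
link 2: phi[2] = -75 + 5 + 95 = 25 deg
  cos(25 deg) = 0.9063, sin(25 deg) = 0.4226
  joint[3] = (5.5074, -17.1191) + 4.1 * (0.9063, 0.4226) = (5.5074 + 3.7159, -17.1191 + 1.7327) = (9.2233, -15.3864)
link 3: phi[3] = -75 + 5 + 95 + 100 = 125 deg
  cos(125 deg) = -0.5736, sin(125 deg) = 0.8192
  joint[4] = (9.2233, -15.3864) + 11.6 * (-0.5736, 0.8192) = (9.2233 + -6.6535, -15.3864 + 9.5022) = (2.5698, -5.8842)
End effector: (2.5698, -5.8842)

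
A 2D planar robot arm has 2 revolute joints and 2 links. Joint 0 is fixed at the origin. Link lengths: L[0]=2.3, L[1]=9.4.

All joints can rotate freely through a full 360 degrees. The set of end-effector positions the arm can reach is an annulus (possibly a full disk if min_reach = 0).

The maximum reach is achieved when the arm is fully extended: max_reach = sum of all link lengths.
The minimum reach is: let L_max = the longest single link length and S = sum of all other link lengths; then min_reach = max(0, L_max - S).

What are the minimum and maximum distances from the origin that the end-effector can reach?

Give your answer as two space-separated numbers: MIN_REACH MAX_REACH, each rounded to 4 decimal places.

Answer: 7.1000 11.7000

Derivation:
Link lengths: [2.3, 9.4]
max_reach = 2.3 + 9.4 = 11.7
L_max = max([2.3, 9.4]) = 9.4
S (sum of others) = 11.7 - 9.4 = 2.3
min_reach = max(0, 9.4 - 2.3) = max(0, 7.1) = 7.1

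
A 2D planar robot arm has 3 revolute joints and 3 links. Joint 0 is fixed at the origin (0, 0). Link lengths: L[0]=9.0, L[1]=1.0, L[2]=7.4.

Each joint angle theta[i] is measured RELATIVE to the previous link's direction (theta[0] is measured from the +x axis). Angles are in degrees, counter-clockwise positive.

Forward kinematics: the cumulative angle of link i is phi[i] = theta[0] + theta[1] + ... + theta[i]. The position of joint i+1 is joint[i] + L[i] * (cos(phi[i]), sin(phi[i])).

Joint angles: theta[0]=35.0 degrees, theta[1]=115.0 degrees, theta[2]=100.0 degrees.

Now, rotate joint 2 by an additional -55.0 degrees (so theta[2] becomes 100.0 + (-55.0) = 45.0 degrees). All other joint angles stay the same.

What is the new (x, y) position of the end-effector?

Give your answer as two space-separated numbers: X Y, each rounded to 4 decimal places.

Answer: -0.6415 3.7469

Derivation:
joint[0] = (0.0000, 0.0000)  (base)
link 0: phi[0] = 35 = 35 deg
  cos(35 deg) = 0.8192, sin(35 deg) = 0.5736
  joint[1] = (0.0000, 0.0000) + 9 * (0.8192, 0.5736) = (0.0000 + 7.3724, 0.0000 + 5.1622) = (7.3724, 5.1622)
link 1: phi[1] = 35 + 115 = 150 deg
  cos(150 deg) = -0.8660, sin(150 deg) = 0.5000
  joint[2] = (7.3724, 5.1622) + 1 * (-0.8660, 0.5000) = (7.3724 + -0.8660, 5.1622 + 0.5000) = (6.5063, 5.6622)
link 2: phi[2] = 35 + 115 + 45 = 195 deg
  cos(195 deg) = -0.9659, sin(195 deg) = -0.2588
  joint[3] = (6.5063, 5.6622) + 7.4 * (-0.9659, -0.2588) = (6.5063 + -7.1479, 5.6622 + -1.9153) = (-0.6415, 3.7469)
End effector: (-0.6415, 3.7469)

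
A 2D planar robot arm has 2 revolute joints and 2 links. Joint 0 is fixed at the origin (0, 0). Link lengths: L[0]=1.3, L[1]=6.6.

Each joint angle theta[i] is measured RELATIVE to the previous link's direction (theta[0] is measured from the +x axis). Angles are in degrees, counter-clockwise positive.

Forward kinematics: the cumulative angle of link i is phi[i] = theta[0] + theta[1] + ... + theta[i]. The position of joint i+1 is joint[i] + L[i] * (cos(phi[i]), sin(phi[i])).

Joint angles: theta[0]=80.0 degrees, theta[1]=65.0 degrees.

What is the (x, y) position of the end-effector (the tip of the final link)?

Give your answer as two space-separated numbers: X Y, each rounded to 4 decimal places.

Answer: -5.1807 5.0659

Derivation:
joint[0] = (0.0000, 0.0000)  (base)
link 0: phi[0] = 80 = 80 deg
  cos(80 deg) = 0.1736, sin(80 deg) = 0.9848
  joint[1] = (0.0000, 0.0000) + 1.3 * (0.1736, 0.9848) = (0.0000 + 0.2257, 0.0000 + 1.2803) = (0.2257, 1.2803)
link 1: phi[1] = 80 + 65 = 145 deg
  cos(145 deg) = -0.8192, sin(145 deg) = 0.5736
  joint[2] = (0.2257, 1.2803) + 6.6 * (-0.8192, 0.5736) = (0.2257 + -5.4064, 1.2803 + 3.7856) = (-5.1807, 5.0659)
End effector: (-5.1807, 5.0659)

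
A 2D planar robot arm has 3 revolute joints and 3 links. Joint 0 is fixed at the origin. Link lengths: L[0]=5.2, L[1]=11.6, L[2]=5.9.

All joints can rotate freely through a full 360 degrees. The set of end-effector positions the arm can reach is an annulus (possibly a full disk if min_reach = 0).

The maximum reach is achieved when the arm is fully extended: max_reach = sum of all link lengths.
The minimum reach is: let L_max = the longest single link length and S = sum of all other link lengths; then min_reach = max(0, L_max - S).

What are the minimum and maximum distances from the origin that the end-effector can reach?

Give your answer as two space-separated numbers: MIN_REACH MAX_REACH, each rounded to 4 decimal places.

Link lengths: [5.2, 11.6, 5.9]
max_reach = 5.2 + 11.6 + 5.9 = 22.7
L_max = max([5.2, 11.6, 5.9]) = 11.6
S (sum of others) = 22.7 - 11.6 = 11.1
min_reach = max(0, 11.6 - 11.1) = max(0, 0.5) = 0.5

Answer: 0.5000 22.7000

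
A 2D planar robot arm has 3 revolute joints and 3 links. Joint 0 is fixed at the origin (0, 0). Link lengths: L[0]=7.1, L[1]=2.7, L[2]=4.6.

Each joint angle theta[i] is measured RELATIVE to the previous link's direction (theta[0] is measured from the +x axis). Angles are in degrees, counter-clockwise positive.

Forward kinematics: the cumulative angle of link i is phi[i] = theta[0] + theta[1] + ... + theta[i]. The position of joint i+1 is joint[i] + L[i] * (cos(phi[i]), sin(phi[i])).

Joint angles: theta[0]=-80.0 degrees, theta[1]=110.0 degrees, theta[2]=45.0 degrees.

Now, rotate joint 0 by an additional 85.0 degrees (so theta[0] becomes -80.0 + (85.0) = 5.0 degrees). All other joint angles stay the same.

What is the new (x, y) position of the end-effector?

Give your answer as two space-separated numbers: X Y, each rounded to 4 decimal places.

joint[0] = (0.0000, 0.0000)  (base)
link 0: phi[0] = 5 = 5 deg
  cos(5 deg) = 0.9962, sin(5 deg) = 0.0872
  joint[1] = (0.0000, 0.0000) + 7.1 * (0.9962, 0.0872) = (0.0000 + 7.0730, 0.0000 + 0.6188) = (7.0730, 0.6188)
link 1: phi[1] = 5 + 110 = 115 deg
  cos(115 deg) = -0.4226, sin(115 deg) = 0.9063
  joint[2] = (7.0730, 0.6188) + 2.7 * (-0.4226, 0.9063) = (7.0730 + -1.1411, 0.6188 + 2.4470) = (5.9319, 3.0658)
link 2: phi[2] = 5 + 110 + 45 = 160 deg
  cos(160 deg) = -0.9397, sin(160 deg) = 0.3420
  joint[3] = (5.9319, 3.0658) + 4.6 * (-0.9397, 0.3420) = (5.9319 + -4.3226, 3.0658 + 1.5733) = (1.6093, 4.6391)
End effector: (1.6093, 4.6391)

Answer: 1.6093 4.6391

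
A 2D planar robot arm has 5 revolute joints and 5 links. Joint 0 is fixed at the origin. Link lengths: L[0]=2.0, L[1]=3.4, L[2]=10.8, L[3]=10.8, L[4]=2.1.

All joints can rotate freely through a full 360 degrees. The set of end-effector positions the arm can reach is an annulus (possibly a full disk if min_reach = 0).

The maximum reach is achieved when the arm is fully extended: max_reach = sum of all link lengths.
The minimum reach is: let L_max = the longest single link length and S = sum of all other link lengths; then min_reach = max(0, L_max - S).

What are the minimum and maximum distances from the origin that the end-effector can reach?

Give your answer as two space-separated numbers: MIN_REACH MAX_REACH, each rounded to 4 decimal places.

Answer: 0.0000 29.1000

Derivation:
Link lengths: [2.0, 3.4, 10.8, 10.8, 2.1]
max_reach = 2 + 3.4 + 10.8 + 10.8 + 2.1 = 29.1
L_max = max([2.0, 3.4, 10.8, 10.8, 2.1]) = 10.8
S (sum of others) = 29.1 - 10.8 = 18.3
min_reach = max(0, 10.8 - 18.3) = max(0, -7.5) = 0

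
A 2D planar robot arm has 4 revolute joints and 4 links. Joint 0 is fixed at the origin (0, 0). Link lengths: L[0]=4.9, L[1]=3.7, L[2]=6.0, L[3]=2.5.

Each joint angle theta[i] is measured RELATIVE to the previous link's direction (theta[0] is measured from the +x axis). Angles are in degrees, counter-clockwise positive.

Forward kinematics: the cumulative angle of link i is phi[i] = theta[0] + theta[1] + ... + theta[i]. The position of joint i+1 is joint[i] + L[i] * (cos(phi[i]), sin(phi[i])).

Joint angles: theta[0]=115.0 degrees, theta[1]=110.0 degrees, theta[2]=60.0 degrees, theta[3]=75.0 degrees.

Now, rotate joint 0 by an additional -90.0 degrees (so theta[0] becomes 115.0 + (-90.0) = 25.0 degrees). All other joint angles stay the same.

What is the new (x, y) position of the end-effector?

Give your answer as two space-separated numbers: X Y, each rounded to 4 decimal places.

joint[0] = (0.0000, 0.0000)  (base)
link 0: phi[0] = 25 = 25 deg
  cos(25 deg) = 0.9063, sin(25 deg) = 0.4226
  joint[1] = (0.0000, 0.0000) + 4.9 * (0.9063, 0.4226) = (0.0000 + 4.4409, 0.0000 + 2.0708) = (4.4409, 2.0708)
link 1: phi[1] = 25 + 110 = 135 deg
  cos(135 deg) = -0.7071, sin(135 deg) = 0.7071
  joint[2] = (4.4409, 2.0708) + 3.7 * (-0.7071, 0.7071) = (4.4409 + -2.6163, 2.0708 + 2.6163) = (1.8246, 4.6871)
link 2: phi[2] = 25 + 110 + 60 = 195 deg
  cos(195 deg) = -0.9659, sin(195 deg) = -0.2588
  joint[3] = (1.8246, 4.6871) + 6 * (-0.9659, -0.2588) = (1.8246 + -5.7956, 4.6871 + -1.5529) = (-3.9709, 3.1342)
link 3: phi[3] = 25 + 110 + 60 + 75 = 270 deg
  cos(270 deg) = -0.0000, sin(270 deg) = -1.0000
  joint[4] = (-3.9709, 3.1342) + 2.5 * (-0.0000, -1.0000) = (-3.9709 + -0.0000, 3.1342 + -2.5000) = (-3.9709, 0.6342)
End effector: (-3.9709, 0.6342)

Answer: -3.9709 0.6342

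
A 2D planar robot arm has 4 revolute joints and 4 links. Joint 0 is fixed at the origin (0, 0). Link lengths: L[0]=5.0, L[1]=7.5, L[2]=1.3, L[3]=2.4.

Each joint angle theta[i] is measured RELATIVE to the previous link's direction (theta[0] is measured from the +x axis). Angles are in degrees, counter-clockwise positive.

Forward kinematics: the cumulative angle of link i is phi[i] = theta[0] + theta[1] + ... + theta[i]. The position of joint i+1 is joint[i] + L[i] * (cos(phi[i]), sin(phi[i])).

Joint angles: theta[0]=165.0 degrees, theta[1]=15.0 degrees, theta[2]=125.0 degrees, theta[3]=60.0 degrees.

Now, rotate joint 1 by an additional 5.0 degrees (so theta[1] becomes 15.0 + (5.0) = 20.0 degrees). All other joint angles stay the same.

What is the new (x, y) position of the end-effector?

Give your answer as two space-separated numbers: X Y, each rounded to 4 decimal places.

joint[0] = (0.0000, 0.0000)  (base)
link 0: phi[0] = 165 = 165 deg
  cos(165 deg) = -0.9659, sin(165 deg) = 0.2588
  joint[1] = (0.0000, 0.0000) + 5 * (-0.9659, 0.2588) = (0.0000 + -4.8296, 0.0000 + 1.2941) = (-4.8296, 1.2941)
link 1: phi[1] = 165 + 20 = 185 deg
  cos(185 deg) = -0.9962, sin(185 deg) = -0.0872
  joint[2] = (-4.8296, 1.2941) + 7.5 * (-0.9962, -0.0872) = (-4.8296 + -7.4715, 1.2941 + -0.6537) = (-12.3011, 0.6404)
link 2: phi[2] = 165 + 20 + 125 = 310 deg
  cos(310 deg) = 0.6428, sin(310 deg) = -0.7660
  joint[3] = (-12.3011, 0.6404) + 1.3 * (0.6428, -0.7660) = (-12.3011 + 0.8356, 0.6404 + -0.9959) = (-11.4655, -0.3554)
link 3: phi[3] = 165 + 20 + 125 + 60 = 370 deg
  cos(370 deg) = 0.9848, sin(370 deg) = 0.1736
  joint[4] = (-11.4655, -0.3554) + 2.4 * (0.9848, 0.1736) = (-11.4655 + 2.3635, -0.3554 + 0.4168) = (-9.1019, 0.0613)
End effector: (-9.1019, 0.0613)

Answer: -9.1019 0.0613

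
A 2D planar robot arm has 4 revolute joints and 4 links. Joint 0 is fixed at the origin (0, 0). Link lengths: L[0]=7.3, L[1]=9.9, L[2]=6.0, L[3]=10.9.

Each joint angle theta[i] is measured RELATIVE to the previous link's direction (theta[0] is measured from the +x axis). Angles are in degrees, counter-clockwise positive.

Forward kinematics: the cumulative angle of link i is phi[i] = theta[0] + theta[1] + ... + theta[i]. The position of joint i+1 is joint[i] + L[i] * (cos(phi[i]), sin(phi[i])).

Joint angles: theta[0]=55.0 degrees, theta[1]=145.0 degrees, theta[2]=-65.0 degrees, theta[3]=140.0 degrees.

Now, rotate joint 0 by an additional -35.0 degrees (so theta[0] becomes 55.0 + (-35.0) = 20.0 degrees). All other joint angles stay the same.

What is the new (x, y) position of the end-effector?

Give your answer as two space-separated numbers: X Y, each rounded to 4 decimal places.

joint[0] = (0.0000, 0.0000)  (base)
link 0: phi[0] = 20 = 20 deg
  cos(20 deg) = 0.9397, sin(20 deg) = 0.3420
  joint[1] = (0.0000, 0.0000) + 7.3 * (0.9397, 0.3420) = (0.0000 + 6.8598, 0.0000 + 2.4967) = (6.8598, 2.4967)
link 1: phi[1] = 20 + 145 = 165 deg
  cos(165 deg) = -0.9659, sin(165 deg) = 0.2588
  joint[2] = (6.8598, 2.4967) + 9.9 * (-0.9659, 0.2588) = (6.8598 + -9.5627, 2.4967 + 2.5623) = (-2.7029, 5.0591)
link 2: phi[2] = 20 + 145 + -65 = 100 deg
  cos(100 deg) = -0.1736, sin(100 deg) = 0.9848
  joint[3] = (-2.7029, 5.0591) + 6 * (-0.1736, 0.9848) = (-2.7029 + -1.0419, 5.0591 + 5.9088) = (-3.7448, 10.9679)
link 3: phi[3] = 20 + 145 + -65 + 140 = 240 deg
  cos(240 deg) = -0.5000, sin(240 deg) = -0.8660
  joint[4] = (-3.7448, 10.9679) + 10.9 * (-0.5000, -0.8660) = (-3.7448 + -5.4500, 10.9679 + -9.4397) = (-9.1948, 1.5282)
End effector: (-9.1948, 1.5282)

Answer: -9.1948 1.5282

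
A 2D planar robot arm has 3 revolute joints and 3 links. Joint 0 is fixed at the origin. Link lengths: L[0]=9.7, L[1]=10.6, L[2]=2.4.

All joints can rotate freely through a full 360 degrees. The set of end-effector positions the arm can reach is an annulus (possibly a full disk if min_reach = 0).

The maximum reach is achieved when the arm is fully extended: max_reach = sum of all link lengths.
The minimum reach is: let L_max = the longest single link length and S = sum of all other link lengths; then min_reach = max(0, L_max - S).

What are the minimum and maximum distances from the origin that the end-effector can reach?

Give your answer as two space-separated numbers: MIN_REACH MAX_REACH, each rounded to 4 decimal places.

Link lengths: [9.7, 10.6, 2.4]
max_reach = 9.7 + 10.6 + 2.4 = 22.7
L_max = max([9.7, 10.6, 2.4]) = 10.6
S (sum of others) = 22.7 - 10.6 = 12.1
min_reach = max(0, 10.6 - 12.1) = max(0, -1.5) = 0

Answer: 0.0000 22.7000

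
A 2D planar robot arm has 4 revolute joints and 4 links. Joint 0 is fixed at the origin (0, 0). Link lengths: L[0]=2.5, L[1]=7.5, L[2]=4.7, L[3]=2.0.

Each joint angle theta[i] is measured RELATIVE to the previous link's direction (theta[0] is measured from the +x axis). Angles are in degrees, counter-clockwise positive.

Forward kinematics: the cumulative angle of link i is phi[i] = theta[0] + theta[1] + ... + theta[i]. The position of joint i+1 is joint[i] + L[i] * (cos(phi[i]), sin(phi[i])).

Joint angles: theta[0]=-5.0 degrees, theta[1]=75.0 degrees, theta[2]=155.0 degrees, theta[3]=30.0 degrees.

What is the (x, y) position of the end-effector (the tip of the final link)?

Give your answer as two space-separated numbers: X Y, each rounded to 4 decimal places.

Answer: 1.2146 1.5746

Derivation:
joint[0] = (0.0000, 0.0000)  (base)
link 0: phi[0] = -5 = -5 deg
  cos(-5 deg) = 0.9962, sin(-5 deg) = -0.0872
  joint[1] = (0.0000, 0.0000) + 2.5 * (0.9962, -0.0872) = (0.0000 + 2.4905, 0.0000 + -0.2179) = (2.4905, -0.2179)
link 1: phi[1] = -5 + 75 = 70 deg
  cos(70 deg) = 0.3420, sin(70 deg) = 0.9397
  joint[2] = (2.4905, -0.2179) + 7.5 * (0.3420, 0.9397) = (2.4905 + 2.5652, -0.2179 + 7.0477) = (5.0556, 6.8298)
link 2: phi[2] = -5 + 75 + 155 = 225 deg
  cos(225 deg) = -0.7071, sin(225 deg) = -0.7071
  joint[3] = (5.0556, 6.8298) + 4.7 * (-0.7071, -0.7071) = (5.0556 + -3.3234, 6.8298 + -3.3234) = (1.7322, 3.5064)
link 3: phi[3] = -5 + 75 + 155 + 30 = 255 deg
  cos(255 deg) = -0.2588, sin(255 deg) = -0.9659
  joint[4] = (1.7322, 3.5064) + 2 * (-0.2588, -0.9659) = (1.7322 + -0.5176, 3.5064 + -1.9319) = (1.2146, 1.5746)
End effector: (1.2146, 1.5746)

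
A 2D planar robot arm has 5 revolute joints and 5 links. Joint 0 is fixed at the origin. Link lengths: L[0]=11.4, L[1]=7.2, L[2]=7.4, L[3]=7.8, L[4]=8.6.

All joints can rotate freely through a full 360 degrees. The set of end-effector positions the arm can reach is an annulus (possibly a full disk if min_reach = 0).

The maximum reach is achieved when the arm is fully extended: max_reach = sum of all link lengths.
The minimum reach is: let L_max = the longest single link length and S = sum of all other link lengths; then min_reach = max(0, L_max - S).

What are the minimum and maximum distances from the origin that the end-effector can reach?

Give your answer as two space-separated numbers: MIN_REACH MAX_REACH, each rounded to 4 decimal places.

Answer: 0.0000 42.4000

Derivation:
Link lengths: [11.4, 7.2, 7.4, 7.8, 8.6]
max_reach = 11.4 + 7.2 + 7.4 + 7.8 + 8.6 = 42.4
L_max = max([11.4, 7.2, 7.4, 7.8, 8.6]) = 11.4
S (sum of others) = 42.4 - 11.4 = 31
min_reach = max(0, 11.4 - 31) = max(0, -19.6) = 0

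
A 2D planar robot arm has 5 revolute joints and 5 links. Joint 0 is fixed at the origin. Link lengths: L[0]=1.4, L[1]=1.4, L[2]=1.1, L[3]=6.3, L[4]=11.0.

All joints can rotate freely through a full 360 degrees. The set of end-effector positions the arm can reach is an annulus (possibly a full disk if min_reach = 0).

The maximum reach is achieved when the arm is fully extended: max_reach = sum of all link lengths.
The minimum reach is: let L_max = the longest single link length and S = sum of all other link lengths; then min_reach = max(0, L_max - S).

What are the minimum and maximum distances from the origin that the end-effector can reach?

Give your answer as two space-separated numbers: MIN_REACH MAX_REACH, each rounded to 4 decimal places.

Answer: 0.8000 21.2000

Derivation:
Link lengths: [1.4, 1.4, 1.1, 6.3, 11.0]
max_reach = 1.4 + 1.4 + 1.1 + 6.3 + 11 = 21.2
L_max = max([1.4, 1.4, 1.1, 6.3, 11.0]) = 11
S (sum of others) = 21.2 - 11 = 10.2
min_reach = max(0, 11 - 10.2) = max(0, 0.8) = 0.8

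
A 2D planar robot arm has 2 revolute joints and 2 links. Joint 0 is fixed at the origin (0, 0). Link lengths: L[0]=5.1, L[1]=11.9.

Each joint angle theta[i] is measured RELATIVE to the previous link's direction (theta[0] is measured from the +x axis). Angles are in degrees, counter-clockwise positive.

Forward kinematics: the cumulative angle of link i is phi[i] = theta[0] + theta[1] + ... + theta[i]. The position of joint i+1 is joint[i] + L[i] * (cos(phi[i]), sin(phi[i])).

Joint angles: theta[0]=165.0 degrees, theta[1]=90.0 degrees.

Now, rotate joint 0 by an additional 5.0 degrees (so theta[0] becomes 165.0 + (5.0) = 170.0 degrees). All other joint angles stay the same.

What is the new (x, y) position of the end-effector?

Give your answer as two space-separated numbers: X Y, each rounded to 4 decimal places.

Answer: -7.0889 -10.8336

Derivation:
joint[0] = (0.0000, 0.0000)  (base)
link 0: phi[0] = 170 = 170 deg
  cos(170 deg) = -0.9848, sin(170 deg) = 0.1736
  joint[1] = (0.0000, 0.0000) + 5.1 * (-0.9848, 0.1736) = (0.0000 + -5.0225, 0.0000 + 0.8856) = (-5.0225, 0.8856)
link 1: phi[1] = 170 + 90 = 260 deg
  cos(260 deg) = -0.1736, sin(260 deg) = -0.9848
  joint[2] = (-5.0225, 0.8856) + 11.9 * (-0.1736, -0.9848) = (-5.0225 + -2.0664, 0.8856 + -11.7192) = (-7.0889, -10.8336)
End effector: (-7.0889, -10.8336)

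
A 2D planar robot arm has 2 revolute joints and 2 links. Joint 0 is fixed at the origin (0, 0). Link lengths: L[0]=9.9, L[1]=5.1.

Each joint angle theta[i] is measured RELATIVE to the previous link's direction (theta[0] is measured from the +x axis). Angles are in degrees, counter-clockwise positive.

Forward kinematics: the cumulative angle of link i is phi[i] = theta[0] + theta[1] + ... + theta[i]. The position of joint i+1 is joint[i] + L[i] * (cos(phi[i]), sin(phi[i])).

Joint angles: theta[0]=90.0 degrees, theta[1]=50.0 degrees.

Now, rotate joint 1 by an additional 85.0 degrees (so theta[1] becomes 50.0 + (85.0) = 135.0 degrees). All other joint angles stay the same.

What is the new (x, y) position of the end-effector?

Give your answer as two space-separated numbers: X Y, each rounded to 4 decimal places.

joint[0] = (0.0000, 0.0000)  (base)
link 0: phi[0] = 90 = 90 deg
  cos(90 deg) = 0.0000, sin(90 deg) = 1.0000
  joint[1] = (0.0000, 0.0000) + 9.9 * (0.0000, 1.0000) = (0.0000 + 0.0000, 0.0000 + 9.9000) = (0.0000, 9.9000)
link 1: phi[1] = 90 + 135 = 225 deg
  cos(225 deg) = -0.7071, sin(225 deg) = -0.7071
  joint[2] = (0.0000, 9.9000) + 5.1 * (-0.7071, -0.7071) = (0.0000 + -3.6062, 9.9000 + -3.6062) = (-3.6062, 6.2938)
End effector: (-3.6062, 6.2938)

Answer: -3.6062 6.2938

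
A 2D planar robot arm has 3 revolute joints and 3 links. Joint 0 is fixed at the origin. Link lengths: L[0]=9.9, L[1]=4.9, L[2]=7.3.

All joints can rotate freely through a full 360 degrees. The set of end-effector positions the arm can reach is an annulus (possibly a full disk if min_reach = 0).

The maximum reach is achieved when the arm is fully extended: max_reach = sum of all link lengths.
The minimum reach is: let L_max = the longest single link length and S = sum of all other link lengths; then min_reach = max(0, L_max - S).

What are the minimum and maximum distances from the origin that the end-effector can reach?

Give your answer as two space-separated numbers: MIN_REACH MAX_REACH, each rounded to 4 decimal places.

Answer: 0.0000 22.1000

Derivation:
Link lengths: [9.9, 4.9, 7.3]
max_reach = 9.9 + 4.9 + 7.3 = 22.1
L_max = max([9.9, 4.9, 7.3]) = 9.9
S (sum of others) = 22.1 - 9.9 = 12.2
min_reach = max(0, 9.9 - 12.2) = max(0, -2.3) = 0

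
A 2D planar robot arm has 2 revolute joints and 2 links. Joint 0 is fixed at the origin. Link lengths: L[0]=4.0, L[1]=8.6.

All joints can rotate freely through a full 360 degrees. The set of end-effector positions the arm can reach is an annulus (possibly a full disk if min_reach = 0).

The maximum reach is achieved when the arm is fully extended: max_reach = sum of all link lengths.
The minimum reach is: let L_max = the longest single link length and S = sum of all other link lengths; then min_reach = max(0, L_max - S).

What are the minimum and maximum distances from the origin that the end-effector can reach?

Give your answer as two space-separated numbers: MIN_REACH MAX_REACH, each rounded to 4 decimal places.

Answer: 4.6000 12.6000

Derivation:
Link lengths: [4.0, 8.6]
max_reach = 4 + 8.6 = 12.6
L_max = max([4.0, 8.6]) = 8.6
S (sum of others) = 12.6 - 8.6 = 4
min_reach = max(0, 8.6 - 4) = max(0, 4.6) = 4.6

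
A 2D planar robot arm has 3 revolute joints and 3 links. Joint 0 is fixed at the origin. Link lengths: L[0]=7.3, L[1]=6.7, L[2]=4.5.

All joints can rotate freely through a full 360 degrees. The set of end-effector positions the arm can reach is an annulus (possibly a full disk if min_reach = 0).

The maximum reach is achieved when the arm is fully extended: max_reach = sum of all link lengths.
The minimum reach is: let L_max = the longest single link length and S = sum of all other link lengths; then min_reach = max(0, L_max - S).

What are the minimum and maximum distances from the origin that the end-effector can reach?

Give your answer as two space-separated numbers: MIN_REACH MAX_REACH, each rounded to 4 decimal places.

Answer: 0.0000 18.5000

Derivation:
Link lengths: [7.3, 6.7, 4.5]
max_reach = 7.3 + 6.7 + 4.5 = 18.5
L_max = max([7.3, 6.7, 4.5]) = 7.3
S (sum of others) = 18.5 - 7.3 = 11.2
min_reach = max(0, 7.3 - 11.2) = max(0, -3.9) = 0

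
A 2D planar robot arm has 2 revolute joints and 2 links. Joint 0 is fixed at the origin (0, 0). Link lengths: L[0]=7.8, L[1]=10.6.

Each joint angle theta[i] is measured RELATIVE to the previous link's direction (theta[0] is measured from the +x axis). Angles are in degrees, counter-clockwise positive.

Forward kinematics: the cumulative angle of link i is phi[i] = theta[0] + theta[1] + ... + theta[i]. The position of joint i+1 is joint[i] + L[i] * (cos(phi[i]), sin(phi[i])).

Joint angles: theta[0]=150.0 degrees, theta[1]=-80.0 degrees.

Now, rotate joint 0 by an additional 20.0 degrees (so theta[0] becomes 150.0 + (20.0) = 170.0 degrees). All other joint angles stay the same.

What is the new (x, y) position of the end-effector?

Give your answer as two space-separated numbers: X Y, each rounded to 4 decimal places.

Answer: -7.6815 11.9545

Derivation:
joint[0] = (0.0000, 0.0000)  (base)
link 0: phi[0] = 170 = 170 deg
  cos(170 deg) = -0.9848, sin(170 deg) = 0.1736
  joint[1] = (0.0000, 0.0000) + 7.8 * (-0.9848, 0.1736) = (0.0000 + -7.6815, 0.0000 + 1.3545) = (-7.6815, 1.3545)
link 1: phi[1] = 170 + -80 = 90 deg
  cos(90 deg) = 0.0000, sin(90 deg) = 1.0000
  joint[2] = (-7.6815, 1.3545) + 10.6 * (0.0000, 1.0000) = (-7.6815 + 0.0000, 1.3545 + 10.6000) = (-7.6815, 11.9545)
End effector: (-7.6815, 11.9545)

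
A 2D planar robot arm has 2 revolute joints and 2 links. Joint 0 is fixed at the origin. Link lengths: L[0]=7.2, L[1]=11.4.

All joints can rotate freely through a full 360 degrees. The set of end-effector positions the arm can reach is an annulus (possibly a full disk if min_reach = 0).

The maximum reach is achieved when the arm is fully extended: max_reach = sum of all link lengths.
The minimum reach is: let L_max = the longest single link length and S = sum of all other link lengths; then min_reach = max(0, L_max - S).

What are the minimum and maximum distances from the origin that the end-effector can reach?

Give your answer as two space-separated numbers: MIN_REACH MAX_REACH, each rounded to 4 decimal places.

Answer: 4.2000 18.6000

Derivation:
Link lengths: [7.2, 11.4]
max_reach = 7.2 + 11.4 = 18.6
L_max = max([7.2, 11.4]) = 11.4
S (sum of others) = 18.6 - 11.4 = 7.2
min_reach = max(0, 11.4 - 7.2) = max(0, 4.2) = 4.2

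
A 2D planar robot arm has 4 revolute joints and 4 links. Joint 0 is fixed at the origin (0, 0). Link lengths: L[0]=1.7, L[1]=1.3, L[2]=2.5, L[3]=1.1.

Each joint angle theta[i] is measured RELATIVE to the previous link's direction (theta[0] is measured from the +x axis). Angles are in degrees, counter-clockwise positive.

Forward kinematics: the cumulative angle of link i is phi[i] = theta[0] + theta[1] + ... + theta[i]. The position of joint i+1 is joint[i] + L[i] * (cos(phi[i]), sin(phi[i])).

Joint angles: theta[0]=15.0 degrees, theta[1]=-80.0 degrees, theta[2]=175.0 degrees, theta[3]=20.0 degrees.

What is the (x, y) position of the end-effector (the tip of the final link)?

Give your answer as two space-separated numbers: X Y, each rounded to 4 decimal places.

joint[0] = (0.0000, 0.0000)  (base)
link 0: phi[0] = 15 = 15 deg
  cos(15 deg) = 0.9659, sin(15 deg) = 0.2588
  joint[1] = (0.0000, 0.0000) + 1.7 * (0.9659, 0.2588) = (0.0000 + 1.6421, 0.0000 + 0.4400) = (1.6421, 0.4400)
link 1: phi[1] = 15 + -80 = -65 deg
  cos(-65 deg) = 0.4226, sin(-65 deg) = -0.9063
  joint[2] = (1.6421, 0.4400) + 1.3 * (0.4226, -0.9063) = (1.6421 + 0.5494, 0.4400 + -1.1782) = (2.1915, -0.7382)
link 2: phi[2] = 15 + -80 + 175 = 110 deg
  cos(110 deg) = -0.3420, sin(110 deg) = 0.9397
  joint[3] = (2.1915, -0.7382) + 2.5 * (-0.3420, 0.9397) = (2.1915 + -0.8551, -0.7382 + 2.3492) = (1.3364, 1.6110)
link 3: phi[3] = 15 + -80 + 175 + 20 = 130 deg
  cos(130 deg) = -0.6428, sin(130 deg) = 0.7660
  joint[4] = (1.3364, 1.6110) + 1.1 * (-0.6428, 0.7660) = (1.3364 + -0.7071, 1.6110 + 0.8426) = (0.6294, 2.4537)
End effector: (0.6294, 2.4537)

Answer: 0.6294 2.4537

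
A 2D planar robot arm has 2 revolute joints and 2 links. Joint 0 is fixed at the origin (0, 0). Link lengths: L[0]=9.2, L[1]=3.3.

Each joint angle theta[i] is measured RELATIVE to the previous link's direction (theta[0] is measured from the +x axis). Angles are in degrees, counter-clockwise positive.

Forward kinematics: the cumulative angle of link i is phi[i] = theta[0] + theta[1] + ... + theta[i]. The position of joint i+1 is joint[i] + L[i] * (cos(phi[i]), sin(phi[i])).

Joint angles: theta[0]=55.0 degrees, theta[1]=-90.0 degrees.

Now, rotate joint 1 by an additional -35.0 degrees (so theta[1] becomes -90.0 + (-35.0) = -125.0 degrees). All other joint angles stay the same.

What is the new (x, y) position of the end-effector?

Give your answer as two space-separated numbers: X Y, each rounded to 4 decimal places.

Answer: 6.4056 4.4352

Derivation:
joint[0] = (0.0000, 0.0000)  (base)
link 0: phi[0] = 55 = 55 deg
  cos(55 deg) = 0.5736, sin(55 deg) = 0.8192
  joint[1] = (0.0000, 0.0000) + 9.2 * (0.5736, 0.8192) = (0.0000 + 5.2769, 0.0000 + 7.5362) = (5.2769, 7.5362)
link 1: phi[1] = 55 + -125 = -70 deg
  cos(-70 deg) = 0.3420, sin(-70 deg) = -0.9397
  joint[2] = (5.2769, 7.5362) + 3.3 * (0.3420, -0.9397) = (5.2769 + 1.1287, 7.5362 + -3.1010) = (6.4056, 4.4352)
End effector: (6.4056, 4.4352)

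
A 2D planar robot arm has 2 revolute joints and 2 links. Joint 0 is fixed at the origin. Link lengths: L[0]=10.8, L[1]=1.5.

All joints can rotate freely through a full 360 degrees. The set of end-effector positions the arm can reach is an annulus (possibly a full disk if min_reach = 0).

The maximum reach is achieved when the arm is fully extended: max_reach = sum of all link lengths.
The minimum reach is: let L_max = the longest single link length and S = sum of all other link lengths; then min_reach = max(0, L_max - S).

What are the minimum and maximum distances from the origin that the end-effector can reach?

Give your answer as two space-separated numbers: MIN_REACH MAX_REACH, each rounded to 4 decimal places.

Answer: 9.3000 12.3000

Derivation:
Link lengths: [10.8, 1.5]
max_reach = 10.8 + 1.5 = 12.3
L_max = max([10.8, 1.5]) = 10.8
S (sum of others) = 12.3 - 10.8 = 1.5
min_reach = max(0, 10.8 - 1.5) = max(0, 9.3) = 9.3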